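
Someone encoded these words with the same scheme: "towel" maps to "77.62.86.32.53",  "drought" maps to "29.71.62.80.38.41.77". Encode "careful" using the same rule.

Each letter becomes 3×(its alphabet position, a=1..z=26) + 17.
Applying it to careful: c=3→26, a=1→20, r=18→71, e=5→32, f=6→35, u=21→80, l=12→53.

26.20.71.32.35.80.53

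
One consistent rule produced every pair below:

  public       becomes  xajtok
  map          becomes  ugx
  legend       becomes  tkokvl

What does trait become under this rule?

bzgob

The shift depends on letter class: consonant p→x is +8, but vowel u→a is +6. Vowels shift forward by 6 and consonants shift forward by 8.
For trait: t(cons)+8=b, r(cons)+8=z, a(vowel)+6=g, i(vowel)+6=o, t(cons)+8=b.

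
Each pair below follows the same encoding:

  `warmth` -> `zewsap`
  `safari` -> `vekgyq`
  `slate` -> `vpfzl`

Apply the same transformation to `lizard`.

omegyl

In warmth: w→z is +3, a→e is +4, r→w is +5, m→s is +6 — the shift increases by 1 each position. The shift increases by 1 at each position, starting from +3: 3, 4, 5, ….
On lizard: l+3=o, i+4=m, z+5=e, a+6=g, r+7=y, d+8=l.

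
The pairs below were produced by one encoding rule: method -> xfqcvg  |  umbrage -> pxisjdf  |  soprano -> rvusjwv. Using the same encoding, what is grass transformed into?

m(12)→x(23) and e(4)→f(5) fit y≡25x+9 (mod 26); the inverse of 25 mod 26 is 25. Each letter's alphabet position (a=0..z=25) is mapped through 25·x+9 mod 26 — an affine cipher.
Applying it to grass: g(6)→25·6+9≡3=d; r(17)→25·17+9≡18=s; a(0)→25·0+9≡9=j; s(18)→25·18+9≡17=r; s(18)→25·18+9≡17=r (all mod 26).

dsjrr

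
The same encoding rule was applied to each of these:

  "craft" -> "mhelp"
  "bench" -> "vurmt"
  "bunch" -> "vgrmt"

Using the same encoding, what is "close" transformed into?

mjiyu

c(2)→m(12) and r(17)→h(7) fit y≡17x+4 (mod 26); the inverse of 17 mod 26 is 23. Treating letters as 0–25, the rule is x ↦ 17x + 4 (mod 26).
For close: c(2)→17·2+4≡12=m; l(11)→17·11+4≡9=j; o(14)→17·14+4≡8=i; s(18)→17·18+4≡24=y; e(4)→17·4+4≡20=u (all mod 26).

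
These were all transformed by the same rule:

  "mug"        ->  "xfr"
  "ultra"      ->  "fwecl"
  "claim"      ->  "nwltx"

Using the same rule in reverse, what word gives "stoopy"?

hidden

Compare letters: m→x is +11, u→f is +11, g→r is +11 — a constant shift. Each letter is shifted forward by 11 in the alphabet (a Caesar shift of +11).
Decoding stoopy: s−11=h, t−11=i, o−11=d, o−11=d, p−11=e, y−11=n.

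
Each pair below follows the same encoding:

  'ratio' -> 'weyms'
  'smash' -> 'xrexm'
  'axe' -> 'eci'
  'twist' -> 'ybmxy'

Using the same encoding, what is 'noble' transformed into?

The shift depends on letter class: consonant r→w is +5, but vowel a→e is +4. The rule splits by letter class: vowels +4, consonants +5.
For noble: n(cons)+5=s, o(vowel)+4=s, b(cons)+5=g, l(cons)+5=q, e(vowel)+4=i.

ssgqi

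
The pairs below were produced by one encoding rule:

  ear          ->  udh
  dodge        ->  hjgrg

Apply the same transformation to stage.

The output letters match the input read backwards, each shifted +3: ear reversed is rae. The word is reversed, then every letter is shifted forward by 3.
For stage: reverse → egats; then shift: e+3=h, g+3=j, a+3=d, t+3=w, s+3=v.

hjdwv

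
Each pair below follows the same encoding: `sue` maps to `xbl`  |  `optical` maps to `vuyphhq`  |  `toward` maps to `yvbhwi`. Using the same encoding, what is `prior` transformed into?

The shift depends on letter class: consonant s→x is +5, but vowel u→b is +7. Two shifts are in play — +7 for a/e/i/o/u, +5 for every other letter.
Applying it to prior: p(cons)+5=u, r(cons)+5=w, i(vowel)+7=p, o(vowel)+7=v, r(cons)+5=w.

uwpvw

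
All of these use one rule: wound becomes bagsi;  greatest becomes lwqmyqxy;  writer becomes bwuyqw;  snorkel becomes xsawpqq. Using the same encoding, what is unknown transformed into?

The shift depends on letter class: consonant w→b is +5, but vowel o→a is +12. The rule splits by letter class: vowels +12, consonants +5.
On unknown: u(vowel)+12=g, n(cons)+5=s, k(cons)+5=p, n(cons)+5=s, o(vowel)+12=a, w(cons)+5=b, n(cons)+5=s.

gspsabs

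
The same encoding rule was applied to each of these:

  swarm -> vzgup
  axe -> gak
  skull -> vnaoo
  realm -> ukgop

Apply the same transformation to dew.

gkz

The rule splits by letter class: vowels +6, consonants +3.
Applying it to dew: d(cons)+3=g, e(vowel)+6=k, w(cons)+3=z.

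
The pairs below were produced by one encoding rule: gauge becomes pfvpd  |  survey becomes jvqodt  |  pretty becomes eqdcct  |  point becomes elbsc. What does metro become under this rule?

zdcql

g(6)→p(15) and a(0)→f(5) fit y≡19x+5 (mod 26); the inverse of 19 mod 26 is 11. Treating letters as 0–25, the rule is x ↦ 19x + 5 (mod 26).
Applying it to metro: m(12)→19·12+5≡25=z; e(4)→19·4+5≡3=d; t(19)→19·19+5≡2=c; r(17)→19·17+5≡16=q; o(14)→19·14+5≡11=l (all mod 26).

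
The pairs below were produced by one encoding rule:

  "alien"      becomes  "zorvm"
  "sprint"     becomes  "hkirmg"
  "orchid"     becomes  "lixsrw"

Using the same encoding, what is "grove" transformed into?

Each pair mirrors across the alphabet (a↔z, l↔o, i↔r): positions sum to 25. Each letter is replaced by its mirror in the alphabet: a↔z, b↔y, c↔x, and so on (the Atbash cipher).
On grove: g↔t, r↔i, o↔l, v↔e, e↔v.

tilev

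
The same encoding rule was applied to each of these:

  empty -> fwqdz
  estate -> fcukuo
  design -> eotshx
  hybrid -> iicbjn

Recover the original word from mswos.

liver

The shifts repeat in a cycle of length 2: positions 0,1,… shift by +1, +10, then the pattern repeats.
Reversing it on mswos: m−1=l, s−10=i, w−1=v, o−10=e, s−1=r.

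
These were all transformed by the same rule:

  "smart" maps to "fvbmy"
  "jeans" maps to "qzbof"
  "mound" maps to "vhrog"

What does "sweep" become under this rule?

fdzza

s(18)→f(5) and m(12)→v(21) fit y≡19x+1 (mod 26); the inverse of 19 mod 26 is 11. Each letter's alphabet position (a=0..z=25) is mapped through 19·x+1 mod 26 — an affine cipher.
For sweep: s(18)→19·18+1≡5=f; w(22)→19·22+1≡3=d; e(4)→19·4+1≡25=z; e(4)→19·4+1≡25=z; p(15)→19·15+1≡0=a (all mod 26).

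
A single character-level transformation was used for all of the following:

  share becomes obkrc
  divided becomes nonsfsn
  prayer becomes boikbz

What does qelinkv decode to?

ladybug

The output letters match the input read backwards, each shifted +10: share reversed is erahs. Two steps: reverse the string, then apply a Caesar shift of +10.
Undoing it on qelinkv: shift back: q−10=g, e−10=u, l−10=b, i−10=y, n−10=d, k−10=a, v−10=l → gubydal; then reverse → ladybug.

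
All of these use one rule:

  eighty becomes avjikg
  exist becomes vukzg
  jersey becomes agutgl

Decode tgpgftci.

The output letters match the input read backwards, each shifted +2: eighty reversed is ythgie. The word is reversed, then every letter is shifted forward by 2.
Decoding tgpgftci: shift back: t−2=r, g−2=e, p−2=n, g−2=e, f−2=d, t−2=r, c−2=a, i−2=g → renedrag; then reverse → gardener.

gardener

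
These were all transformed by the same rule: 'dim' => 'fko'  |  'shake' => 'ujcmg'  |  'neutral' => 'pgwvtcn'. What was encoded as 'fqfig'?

This is a Caesar cipher with shift 2.
Undoing it on fqfig: f−2=d, q−2=o, f−2=d, i−2=g, g−2=e.

dodge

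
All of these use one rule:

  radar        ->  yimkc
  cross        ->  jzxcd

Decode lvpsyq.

engine

In radar: r→y is +7, a→i is +8, d→m is +9, a→k is +10 — the shift increases by 1 each position. Letter i (0-indexed) is shifted by i+7, so successive shifts are 7, 8, 9, ….
Decoding lvpsyq: l−7=e, v−8=n, p−9=g, s−10=i, y−11=n, q−12=e.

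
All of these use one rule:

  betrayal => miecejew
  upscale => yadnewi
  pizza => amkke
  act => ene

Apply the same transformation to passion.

The shift depends on letter class: consonant b→m is +11, but vowel e→i is +4. Vowels shift forward by 4 and consonants shift forward by 11.
For passion: p(cons)+11=a, a(vowel)+4=e, s(cons)+11=d, s(cons)+11=d, i(vowel)+4=m, o(vowel)+4=s, n(cons)+11=y.

aeddmsy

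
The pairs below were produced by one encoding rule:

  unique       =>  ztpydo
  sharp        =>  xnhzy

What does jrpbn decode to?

In unique: u→z is +5, n→t is +6, i→p is +7, q→y is +8 — the shift increases by 1 each position. Each letter shifts forward by (position + 5), i.e. 5, 6, 7, … — the shift grows by one for each successive letter.
Decoding jrpbn: j−5=e, r−6=l, p−7=i, b−8=t, n−9=e.

elite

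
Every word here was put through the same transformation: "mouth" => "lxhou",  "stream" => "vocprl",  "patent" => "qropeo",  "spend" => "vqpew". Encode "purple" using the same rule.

m(12)→l(11) and o(14)→x(23) fit y≡19x+17 (mod 26); the inverse of 19 mod 26 is 11. Each letter's alphabet position (a=0..z=25) is mapped through 19·x+17 mod 26 — an affine cipher.
For purple: p(15)→19·15+17≡16=q; u(20)→19·20+17≡7=h; r(17)→19·17+17≡2=c; p(15)→19·15+17≡16=q; l(11)→19·11+17≡18=s; e(4)→19·4+17≡15=p (all mod 26).

qhcqsp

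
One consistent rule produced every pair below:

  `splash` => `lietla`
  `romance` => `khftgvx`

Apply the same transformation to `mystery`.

Compare letters: s→l is +19, p→i is +19, l→e is +19 — a constant shift. Each letter is shifted forward by 19 in the alphabet (a Caesar shift of +19).
On mystery: m+19=f, y+19=r, s+19=l, t+19=m, e+19=x, r+19=k, y+19=r.

frlmxkr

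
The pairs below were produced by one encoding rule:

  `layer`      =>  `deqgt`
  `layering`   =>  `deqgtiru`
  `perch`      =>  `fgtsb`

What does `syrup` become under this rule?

aqtof

l(11)→d(3) and a(0)→e(4) fit y≡7x+4 (mod 26); the inverse of 7 mod 26 is 15. This is an affine cipher: with a=0,…,z=25, each position x becomes (7x+4) mod 26.
Applying it to syrup: s(18)→7·18+4≡0=a; y(24)→7·24+4≡16=q; r(17)→7·17+4≡19=t; u(20)→7·20+4≡14=o; p(15)→7·15+4≡5=f (all mod 26).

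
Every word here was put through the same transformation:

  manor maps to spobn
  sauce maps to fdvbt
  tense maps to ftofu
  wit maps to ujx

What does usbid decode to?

chart

Read the word backwards and shift each letter +1.
Undoing it on usbid: shift back: u−1=t, s−1=r, b−1=a, i−1=h, d−1=c → trahc; then reverse → chart.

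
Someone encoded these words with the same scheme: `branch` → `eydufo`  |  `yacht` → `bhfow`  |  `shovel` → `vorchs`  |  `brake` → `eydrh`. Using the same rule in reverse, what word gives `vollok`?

It's a Vigenère-style cipher with numeric key [3,7]: position i shifts by key[i mod 2].
Decoding vollok: v−3=s, o−7=h, l−3=i, l−7=e, o−3=l, k−7=d.

shield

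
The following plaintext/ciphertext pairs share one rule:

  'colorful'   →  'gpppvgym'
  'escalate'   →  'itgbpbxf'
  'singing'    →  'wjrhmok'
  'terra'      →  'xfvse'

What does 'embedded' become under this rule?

The shifts repeat in a cycle of length 2: positions 0,1,… shift by +4, +1, then the pattern repeats.
On embedded: e+4=i, m+1=n, b+4=f, e+1=f, d+4=h, d+1=e, e+4=i, d+1=e.

inffheie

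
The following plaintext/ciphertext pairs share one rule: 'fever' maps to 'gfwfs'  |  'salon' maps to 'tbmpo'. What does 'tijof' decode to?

Compare letters: f→g is +1, e→f is +1, v→w is +1 — a constant shift. Each letter is shifted forward by 1 in the alphabet (a Caesar shift of +1).
Reversing it on tijof: t−1=s, i−1=h, j−1=i, o−1=n, f−1=e.

shine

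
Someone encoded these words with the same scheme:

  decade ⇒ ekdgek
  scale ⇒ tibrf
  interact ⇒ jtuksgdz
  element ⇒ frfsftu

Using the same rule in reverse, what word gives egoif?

Shifts by position in decade: pos 0: d→e (+1), pos 1: e→k (+6), pos 2: c→d (+1), pos 3: a→g (+6) — repeating every 2. The shifts repeat in a cycle of length 2: positions 0,1,… shift by +1, +6, then the pattern repeats.
Reversing it on egoif: e−1=d, g−6=a, o−1=n, i−6=c, f−1=e.

dance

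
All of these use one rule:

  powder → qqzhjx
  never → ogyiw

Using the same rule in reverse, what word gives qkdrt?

piano

In powder: p→q is +1, o→q is +2, w→z is +3, d→h is +4 — the shift increases by 1 each position. Letter i (0-indexed) is shifted by i+1, so successive shifts are 1, 2, 3, ….
Decoding qkdrt: q−1=p, k−2=i, d−3=a, r−4=n, t−5=o.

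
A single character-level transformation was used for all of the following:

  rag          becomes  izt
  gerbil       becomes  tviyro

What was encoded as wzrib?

Each pair mirrors across the alphabet (r↔i, a↔z, g↔t): positions sum to 25. Each letter is replaced by its mirror in the alphabet: a↔z, b↔y, c↔x, and so on (the Atbash cipher).
Decoding wzrib: w↔d, z↔a, r↔i, i↔r, b↔y.

dairy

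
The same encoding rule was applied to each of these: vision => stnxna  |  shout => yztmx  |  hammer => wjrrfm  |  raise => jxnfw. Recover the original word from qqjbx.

The output letters match the input read backwards, each shifted +5: vision reversed is noisiv. Two steps: reverse the string, then apply a Caesar shift of +5.
Decoding qqjbx: shift back: q−5=l, q−5=l, j−5=e, b−5=w, x−5=s → llews; then reverse → swell.

swell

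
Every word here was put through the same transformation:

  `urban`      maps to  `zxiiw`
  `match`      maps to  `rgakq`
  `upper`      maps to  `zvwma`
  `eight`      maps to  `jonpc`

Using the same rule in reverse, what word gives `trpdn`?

olive

In urban: u→z is +5, r→x is +6, b→i is +7, a→i is +8 — the shift increases by 1 each position. The shift increases by 1 at each position, starting from +5: 5, 6, 7, ….
Undoing it on trpdn: t−5=o, r−6=l, p−7=i, d−8=v, n−9=e.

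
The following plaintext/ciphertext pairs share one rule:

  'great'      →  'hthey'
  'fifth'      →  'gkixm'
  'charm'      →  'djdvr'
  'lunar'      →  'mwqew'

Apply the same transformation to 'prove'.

In great: g→h is +1, r→t is +2, e→h is +3, a→e is +4 — the shift increases by 1 each position. The shift increases by 1 at each position, starting from +1: 1, 2, 3, ….
For prove: p+1=q, r+2=t, o+3=r, v+4=z, e+5=j.

qtrzj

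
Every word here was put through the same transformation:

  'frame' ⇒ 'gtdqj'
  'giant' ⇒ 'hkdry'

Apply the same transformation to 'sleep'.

tnhiu

In frame: f→g is +1, r→t is +2, a→d is +3, m→q is +4 — the shift increases by 1 each position. Letter i (0-indexed) is shifted by i+1, so successive shifts are 1, 2, 3, ….
Applying it to sleep: s+1=t, l+2=n, e+3=h, e+4=i, p+5=u.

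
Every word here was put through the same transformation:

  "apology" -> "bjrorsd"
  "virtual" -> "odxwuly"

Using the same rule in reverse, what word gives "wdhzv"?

sweat

The output letters match the input read backwards, each shifted +3: apology reversed is ygolopa. Two steps: reverse the string, then apply a Caesar shift of +3.
Decoding wdhzv: shift back: w−3=t, d−3=a, h−3=e, z−3=w, v−3=s → taews; then reverse → sweat.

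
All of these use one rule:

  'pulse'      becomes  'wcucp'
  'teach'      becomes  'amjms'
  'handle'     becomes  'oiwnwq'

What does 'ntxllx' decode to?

In pulse: p→w is +7, u→c is +8, l→u is +9, s→c is +10 — the shift increases by 1 each position. The shift increases by 1 at each position, starting from +7: 7, 8, 9, ….
Decoding ntxllx: n−7=g, t−8=l, x−9=o, l−10=b, l−11=a, x−12=l.

global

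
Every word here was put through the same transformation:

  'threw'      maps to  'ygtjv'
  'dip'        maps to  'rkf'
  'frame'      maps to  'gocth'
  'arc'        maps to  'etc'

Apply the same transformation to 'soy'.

aqu

The word is reversed, then every letter is shifted forward by 2.
On soy: reverse → yos; then shift: y+2=a, o+2=q, s+2=u.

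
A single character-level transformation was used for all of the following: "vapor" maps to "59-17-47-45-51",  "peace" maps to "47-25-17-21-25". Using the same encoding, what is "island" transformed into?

33-53-39-17-43-23

v(#22)→59 and a(#1)→17: differences scale by 2, so n = 2·pos + 15. The formula is n = 2×(alphabet index, a=1) + 15.
Applying it to island: i=9→33, s=19→53, l=12→39, a=1→17, n=14→43, d=4→23.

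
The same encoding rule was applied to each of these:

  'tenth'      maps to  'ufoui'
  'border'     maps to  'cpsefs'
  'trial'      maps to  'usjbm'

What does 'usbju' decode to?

Compare letters: t→u is +1, e→f is +1, n→o is +1 — a constant shift. Each letter is shifted forward by 1 in the alphabet (a Caesar shift of +1).
Decoding usbju: u−1=t, s−1=r, b−1=a, j−1=i, u−1=t.

trait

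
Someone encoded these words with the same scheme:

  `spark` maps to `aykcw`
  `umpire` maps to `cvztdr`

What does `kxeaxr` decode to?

In spark: s→a is +8, p→y is +9, a→k is +10, r→c is +11 — the shift increases by 1 each position. The shift increases by 1 at each position, starting from +8: 8, 9, 10, ….
Undoing it on kxeaxr: k−8=c, x−9=o, e−10=u, a−11=p, x−12=l, r−13=e.

couple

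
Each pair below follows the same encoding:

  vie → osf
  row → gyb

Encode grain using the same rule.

xskbq

The word is reversed, then every letter is shifted forward by 10.
Applying it to grain: reverse → niarg; then shift: n+10=x, i+10=s, a+10=k, r+10=b, g+10=q.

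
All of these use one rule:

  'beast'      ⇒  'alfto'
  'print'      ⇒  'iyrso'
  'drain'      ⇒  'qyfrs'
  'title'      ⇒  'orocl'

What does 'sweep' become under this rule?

b(1)→a(0) and e(4)→l(11) fit y≡21x+5 (mod 26); the inverse of 21 mod 26 is 5. This is an affine cipher: with a=0,…,z=25, each position x becomes (21x+5) mod 26.
On sweep: s(18)→21·18+5≡19=t; w(22)→21·22+5≡25=z; e(4)→21·4+5≡11=l; e(4)→21·4+5≡11=l; p(15)→21·15+5≡8=i (all mod 26).

tzlli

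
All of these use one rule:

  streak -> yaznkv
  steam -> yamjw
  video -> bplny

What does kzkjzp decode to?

In streak: s→y is +6, t→a is +7, r→z is +8, e→n is +9 — the shift increases by 1 each position. The shift increases by 1 at each position, starting from +6: 6, 7, 8, ….
Decoding kzkjzp: k−6=e, z−7=s, k−8=c, j−9=a, z−10=p, p−11=e.

escape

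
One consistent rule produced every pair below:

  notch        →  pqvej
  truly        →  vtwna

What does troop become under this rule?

vtqqr

Compare letters: n→p is +2, o→q is +2, t→v is +2 — a constant shift. It's a constant shift of +2 (ROT2).
Applying it to troop: t+2=v, r+2=t, o+2=q, o+2=q, p+2=r.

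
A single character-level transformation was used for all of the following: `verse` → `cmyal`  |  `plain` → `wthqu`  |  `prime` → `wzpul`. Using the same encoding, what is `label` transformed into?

Shifts by position in verse: pos 0: v→c (+7), pos 1: e→m (+8), pos 2: r→y (+7), pos 3: s→a (+8) — repeating every 2. A repeating key of period 2 is used — shifts +7, +8 over and over.
On label: l+7=s, a+8=i, b+7=i, e+8=m, l+7=s.

siims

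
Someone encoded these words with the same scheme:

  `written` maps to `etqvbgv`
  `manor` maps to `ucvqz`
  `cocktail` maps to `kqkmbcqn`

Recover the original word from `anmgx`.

sleep

Shifts by position in written: pos 0: w→e (+8), pos 1: r→t (+2), pos 2: i→q (+8), pos 3: t→v (+2) — repeating every 2. It's a Vigenère-style cipher with numeric key [8,2]: position i shifts by key[i mod 2].
Reversing it on anmgx: a−8=s, n−2=l, m−8=e, g−2=e, x−8=p.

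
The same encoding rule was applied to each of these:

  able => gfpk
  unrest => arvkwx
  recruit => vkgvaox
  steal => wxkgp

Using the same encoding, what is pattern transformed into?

The shift depends on letter class: consonant b→f is +4, but vowel a→g is +6. Two shifts are in play — +6 for a/e/i/o/u, +4 for every other letter.
Applying it to pattern: p(cons)+4=t, a(vowel)+6=g, t(cons)+4=x, t(cons)+4=x, e(vowel)+6=k, r(cons)+4=v, n(cons)+4=r.

tgxxkvr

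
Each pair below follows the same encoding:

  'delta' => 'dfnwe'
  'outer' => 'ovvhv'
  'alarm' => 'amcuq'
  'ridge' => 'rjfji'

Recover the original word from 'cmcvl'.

clash

In delta: d→d is +0, e→f is +1, l→n is +2, t→w is +3 — the shift increases by 1 each position. The shift increases by 1 at each position, starting from +0: 0, 1, 2, ….
Decoding cmcvl: c−0=c, m−1=l, c−2=a, v−3=s, l−4=h.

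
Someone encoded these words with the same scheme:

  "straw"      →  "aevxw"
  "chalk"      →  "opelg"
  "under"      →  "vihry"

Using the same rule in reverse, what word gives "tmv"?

The output letters match the input read backwards, each shifted +4: straw reversed is warts. Read the word backwards and shift each letter +4.
Decoding tmv: shift back: t−4=p, m−4=i, v−4=r → pir; then reverse → rip.

rip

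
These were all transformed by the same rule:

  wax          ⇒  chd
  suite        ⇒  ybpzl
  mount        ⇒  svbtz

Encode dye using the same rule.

Vowels shift forward by 7 and consonants shift forward by 6.
On dye: d(cons)+6=j, y(cons)+6=e, e(vowel)+7=l.

jel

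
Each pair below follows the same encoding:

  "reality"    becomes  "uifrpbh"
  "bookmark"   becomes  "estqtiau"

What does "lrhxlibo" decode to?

Each letter shifts forward by (position + 3), i.e. 3, 4, 5, … — the shift grows by one for each successive letter.
Reversing it on lrhxlibo: l−3=i, r−4=n, h−5=c, x−6=r, l−7=e, i−8=a, b−9=s, o−10=e.

increase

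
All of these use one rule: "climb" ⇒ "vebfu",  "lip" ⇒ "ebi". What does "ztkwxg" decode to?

garden

Compare letters: c→v is +19, l→e is +19, i→b is +19 — a constant shift. It's a constant shift of +19 (ROT19).
Reversing it on ztkwxg: z−19=g, t−19=a, k−19=r, w−19=d, x−19=e, g−19=n.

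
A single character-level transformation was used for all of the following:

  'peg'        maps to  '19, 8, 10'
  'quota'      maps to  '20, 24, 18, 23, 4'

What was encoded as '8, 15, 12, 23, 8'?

elite

The number is (letter's place in the alphabet, a=1) + 3.
Reversing it on 8, 15, 12, 23, 8: 8→(8−3)÷1=5=e, 15→(15−3)÷1=12=l, 12→(12−3)÷1=9=i, 23→(23−3)÷1=20=t, 8→(8−3)÷1=5=e.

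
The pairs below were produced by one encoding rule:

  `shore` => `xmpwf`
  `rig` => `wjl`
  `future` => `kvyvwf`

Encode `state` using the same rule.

The shift depends on letter class: consonant s→x is +5, but vowel o→p is +1. Vowels shift forward by 1 and consonants shift forward by 5.
For state: s(cons)+5=x, t(cons)+5=y, a(vowel)+1=b, t(cons)+5=y, e(vowel)+1=f.

xybyf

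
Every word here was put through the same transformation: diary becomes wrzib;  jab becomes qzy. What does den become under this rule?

wvm

Each letter is replaced by its mirror in the alphabet: a↔z, b↔y, c↔x, and so on (the Atbash cipher).
On den: d↔w, e↔v, n↔m.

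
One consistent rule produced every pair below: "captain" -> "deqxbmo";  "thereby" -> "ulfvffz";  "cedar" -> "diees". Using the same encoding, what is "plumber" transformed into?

qpvqcis

It's a Vigenère-style cipher with numeric key [1,4]: position i shifts by key[i mod 2].
Applying it to plumber: p+1=q, l+4=p, u+1=v, m+4=q, b+1=c, e+4=i, r+1=s.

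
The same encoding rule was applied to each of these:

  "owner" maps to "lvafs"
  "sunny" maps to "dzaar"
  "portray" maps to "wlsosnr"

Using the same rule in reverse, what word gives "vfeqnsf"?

This is an affine cipher: with a=0,…,z=25, each position x becomes (11x+13) mod 26.
Decoding vfeqnsf: v(21)→19·(21−13)≡22=w; f(5)→19·(5−13)≡4=e; e(4)→19·(4−13)≡11=l; q(16)→19·(16−13)≡5=f; n(13)→19·(13−13)≡0=a; s(18)→19·(18−13)≡17=r; f(5)→19·(5−13)≡4=e (all mod 26).

welfare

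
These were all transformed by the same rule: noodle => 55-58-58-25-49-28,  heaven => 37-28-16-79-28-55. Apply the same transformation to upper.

n(#14)→55 and o(#15)→58: differences scale by 3, so n = 3·pos + 13. Each letter becomes 3×(its alphabet position, a=1..z=26) + 13.
For upper: u=21→76, p=16→61, p=16→61, e=5→28, r=18→67.

76-61-61-28-67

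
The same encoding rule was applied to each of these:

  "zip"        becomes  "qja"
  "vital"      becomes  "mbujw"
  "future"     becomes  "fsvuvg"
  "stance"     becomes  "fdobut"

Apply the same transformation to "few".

The output letters match the input read backwards, each shifted +1: zip reversed is piz. Read the word backwards and shift each letter +1.
For few: reverse → wef; then shift: w+1=x, e+1=f, f+1=g.

xfg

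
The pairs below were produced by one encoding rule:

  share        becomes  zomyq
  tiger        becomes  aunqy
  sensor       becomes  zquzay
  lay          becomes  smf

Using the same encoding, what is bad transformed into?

imk

The rule splits by letter class: vowels +12, consonants +7.
On bad: b(cons)+7=i, a(vowel)+12=m, d(cons)+7=k.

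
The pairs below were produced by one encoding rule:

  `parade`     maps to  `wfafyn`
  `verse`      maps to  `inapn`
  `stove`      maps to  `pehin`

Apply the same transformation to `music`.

Treating letters as 0–25, the rule is x ↦ 15x + 5 (mod 26).
Applying it to music: m(12)→15·12+5≡3=d; u(20)→15·20+5≡19=t; s(18)→15·18+5≡15=p; i(8)→15·8+5≡21=v; c(2)→15·2+5≡9=j (all mod 26).

dtpvj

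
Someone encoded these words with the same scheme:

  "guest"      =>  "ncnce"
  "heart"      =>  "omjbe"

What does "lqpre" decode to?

In guest: g→n is +7, u→c is +8, e→n is +9, s→c is +10 — the shift increases by 1 each position. The shift increases by 1 at each position, starting from +7: 7, 8, 9, ….
Reversing it on lqpre: l−7=e, q−8=i, p−9=g, r−10=h, e−11=t.

eight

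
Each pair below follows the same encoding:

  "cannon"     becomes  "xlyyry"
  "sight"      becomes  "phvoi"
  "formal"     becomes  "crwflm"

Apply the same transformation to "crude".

c(2)→x(23) and a(0)→l(11) fit y≡19x+11 (mod 26); the inverse of 19 mod 26 is 11. Treating letters as 0–25, the rule is x ↦ 19x + 11 (mod 26).
For crude: c(2)→19·2+11≡23=x; r(17)→19·17+11≡22=w; u(20)→19·20+11≡1=b; d(3)→19·3+11≡16=q; e(4)→19·4+11≡9=j (all mod 26).

xwbqj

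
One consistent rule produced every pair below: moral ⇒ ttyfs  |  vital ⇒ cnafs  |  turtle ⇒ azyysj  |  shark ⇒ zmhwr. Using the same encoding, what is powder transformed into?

wtdilw

The shifts repeat in a cycle of length 2: positions 0,1,… shift by +7, +5, then the pattern repeats.
For powder: p+7=w, o+5=t, w+7=d, d+5=i, e+7=l, r+5=w.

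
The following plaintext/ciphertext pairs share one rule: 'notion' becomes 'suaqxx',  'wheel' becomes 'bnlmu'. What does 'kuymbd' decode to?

forest

In notion: n→s is +5, o→u is +6, t→a is +7, i→q is +8 — the shift increases by 1 each position. Letter i (0-indexed) is shifted by i+5, so successive shifts are 5, 6, 7, ….
Undoing it on kuymbd: k−5=f, u−6=o, y−7=r, m−8=e, b−9=s, d−10=t.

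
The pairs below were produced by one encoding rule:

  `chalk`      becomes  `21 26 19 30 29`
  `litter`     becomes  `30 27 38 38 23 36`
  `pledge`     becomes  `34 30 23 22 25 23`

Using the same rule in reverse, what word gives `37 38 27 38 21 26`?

stitch

c is letter #3 and maps to 21: an offset of 18. Letters become their 1-based position plus 18 (so a→19, b→20, …).
Reversing it on 37 38 27 38 21 26: 37→(37−18)÷1=19=s, 38→(38−18)÷1=20=t, 27→(27−18)÷1=9=i, 38→(38−18)÷1=20=t, 21→(21−18)÷1=3=c, 26→(26−18)÷1=8=h.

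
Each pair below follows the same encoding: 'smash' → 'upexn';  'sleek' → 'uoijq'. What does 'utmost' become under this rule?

wwqtya

The shift increases by 1 at each position, starting from +2: 2, 3, 4, ….
On utmost: u+2=w, t+3=w, m+4=q, o+5=t, s+6=y, t+7=a.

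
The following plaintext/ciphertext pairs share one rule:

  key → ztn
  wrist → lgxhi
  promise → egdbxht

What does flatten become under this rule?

uapiitc

It's a constant shift of +15 (ROT15).
For flatten: f+15=u, l+15=a, a+15=p, t+15=i, t+15=i, e+15=t, n+15=c.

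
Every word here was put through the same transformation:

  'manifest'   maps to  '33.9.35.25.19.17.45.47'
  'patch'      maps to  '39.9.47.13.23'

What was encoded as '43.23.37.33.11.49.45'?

m(#13)→33 and a(#1)→9: differences scale by 2, so n = 2·pos + 7. Each letter becomes 2×(its alphabet position, a=1..z=26) + 7.
Undoing it on 43.23.37.33.11.49.45: 43→(43−7)÷2=18=r, 23→(23−7)÷2=8=h, 37→(37−7)÷2=15=o, 33→(33−7)÷2=13=m, 11→(11−7)÷2=2=b, 49→(49−7)÷2=21=u, 45→(45−7)÷2=19=s.

rhombus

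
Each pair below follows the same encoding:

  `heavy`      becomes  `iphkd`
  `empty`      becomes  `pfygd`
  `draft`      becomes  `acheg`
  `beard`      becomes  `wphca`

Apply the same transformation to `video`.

kxapj

h(7)→i(8) and e(4)→p(15) fit y≡15x+7 (mod 26); the inverse of 15 mod 26 is 7. Treating letters as 0–25, the rule is x ↦ 15x + 7 (mod 26).
On video: v(21)→15·21+7≡10=k; i(8)→15·8+7≡23=x; d(3)→15·3+7≡0=a; e(4)→15·4+7≡15=p; o(14)→15·14+7≡9=j (all mod 26).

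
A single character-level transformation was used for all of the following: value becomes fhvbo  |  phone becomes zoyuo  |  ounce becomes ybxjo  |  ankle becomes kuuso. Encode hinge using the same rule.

rpxno

Shifts by position in value: pos 0: v→f (+10), pos 1: a→h (+7), pos 2: l→v (+10), pos 3: u→b (+7) — repeating every 2. A repeating key of period 2 is used — shifts +10, +7 over and over.
On hinge: h+10=r, i+7=p, n+10=x, g+7=n, e+10=o.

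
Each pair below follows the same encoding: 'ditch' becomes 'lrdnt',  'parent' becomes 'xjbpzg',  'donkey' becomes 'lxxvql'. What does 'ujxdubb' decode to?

mansion

In ditch: d→l is +8, i→r is +9, t→d is +10, c→n is +11 — the shift increases by 1 each position. Letter i (0-indexed) is shifted by i+8, so successive shifts are 8, 9, 10, ….
Decoding ujxdubb: u−8=m, j−9=a, x−10=n, d−11=s, u−12=i, b−13=o, b−14=n.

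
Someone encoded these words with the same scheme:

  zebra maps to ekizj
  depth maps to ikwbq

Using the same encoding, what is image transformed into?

In zebra: z→e is +5, e→k is +6, b→i is +7, r→z is +8 — the shift increases by 1 each position. Each letter shifts forward by (position + 5), i.e. 5, 6, 7, … — the shift grows by one for each successive letter.
Applying it to image: i+5=n, m+6=s, a+7=h, g+8=o, e+9=n.

nshon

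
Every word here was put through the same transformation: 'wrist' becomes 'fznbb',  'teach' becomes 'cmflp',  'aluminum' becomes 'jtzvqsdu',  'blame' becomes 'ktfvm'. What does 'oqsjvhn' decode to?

Shifts by position in wrist: pos 0: w→f (+9), pos 1: r→z (+8), pos 2: i→n (+5), pos 3: s→b (+9), pos 4: t→b (+8) — repeating every 3. It's a Vigenère-style cipher with numeric key [9,8,5]: position i shifts by key[i mod 3].
Reversing it on oqsjvhn: o−9=f, q−8=i, s−5=n, j−9=a, v−8=n, h−5=c, n−9=e.

finance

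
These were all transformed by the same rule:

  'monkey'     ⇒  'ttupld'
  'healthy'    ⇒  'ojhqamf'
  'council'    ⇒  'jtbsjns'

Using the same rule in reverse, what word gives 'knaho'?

ditch

Shifts by position in monkey: pos 0: m→t (+7), pos 1: o→t (+5), pos 2: n→u (+7), pos 3: k→p (+5) — repeating every 2. A repeating key of period 2 is used — shifts +7, +5 over and over.
Undoing it on knaho: k−7=d, n−5=i, a−7=t, h−5=c, o−7=h.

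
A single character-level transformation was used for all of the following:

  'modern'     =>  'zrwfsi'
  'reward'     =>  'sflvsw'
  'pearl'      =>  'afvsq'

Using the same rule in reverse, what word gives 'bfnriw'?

Each letter's alphabet position (a=0..z=25) is mapped through 9·x+21 mod 26 — an affine cipher.
Reversing it on bfnriw: b(1)→3·(1−21)≡18=s; f(5)→3·(5−21)≡4=e; n(13)→3·(13−21)≡2=c; r(17)→3·(17−21)≡14=o; i(8)→3·(8−21)≡13=n; w(22)→3·(22−21)≡3=d (all mod 26).

second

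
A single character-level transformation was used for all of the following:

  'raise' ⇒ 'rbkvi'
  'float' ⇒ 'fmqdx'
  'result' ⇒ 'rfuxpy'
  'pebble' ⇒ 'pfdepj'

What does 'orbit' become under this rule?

osdlx

In raise: r→r is +0, a→b is +1, i→k is +2, s→v is +3 — the shift increases by 1 each position. Letter i (0-indexed) is shifted by i+0, so successive shifts are 0, 1, 2, ….
Applying it to orbit: o+0=o, r+1=s, b+2=d, i+3=l, t+4=x.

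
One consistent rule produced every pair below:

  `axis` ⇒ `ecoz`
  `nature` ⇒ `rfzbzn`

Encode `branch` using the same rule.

fwgukq

In axis: a→e is +4, x→c is +5, i→o is +6, s→z is +7 — the shift increases by 1 each position. Each letter shifts forward by (position + 4), i.e. 4, 5, 6, … — the shift grows by one for each successive letter.
Applying it to branch: b+4=f, r+5=w, a+6=g, n+7=u, c+8=k, h+9=q.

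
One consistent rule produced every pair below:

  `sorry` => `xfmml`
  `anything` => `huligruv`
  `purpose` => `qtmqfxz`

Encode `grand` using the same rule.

s(18)→x(23) and o(14)→f(5) fit y≡11x+7 (mod 26); the inverse of 11 mod 26 is 19. This is an affine cipher: with a=0,…,z=25, each position x becomes (11x+7) mod 26.
For grand: g(6)→11·6+7≡21=v; r(17)→11·17+7≡12=m; a(0)→11·0+7≡7=h; n(13)→11·13+7≡20=u; d(3)→11·3+7≡14=o (all mod 26).

vmhuo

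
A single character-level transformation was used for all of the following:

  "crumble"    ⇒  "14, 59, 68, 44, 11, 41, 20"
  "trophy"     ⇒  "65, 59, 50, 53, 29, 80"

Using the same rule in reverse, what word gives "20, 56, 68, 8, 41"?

equal

c(#3)→14 and r(#18)→59: differences scale by 3, so n = 3·pos + 5. With a=1..z=26, the number is 3·pos + 5.
Decoding 20, 56, 68, 8, 41: 20→(20−5)÷3=5=e, 56→(56−5)÷3=17=q, 68→(68−5)÷3=21=u, 8→(8−5)÷3=1=a, 41→(41−5)÷3=12=l.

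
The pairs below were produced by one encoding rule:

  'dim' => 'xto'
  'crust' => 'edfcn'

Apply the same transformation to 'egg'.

rrp

The output letters match the input read backwards, each shifted +11: dim reversed is mid. Read the word backwards and shift each letter +11.
On egg: reverse → gge; then shift: g+11=r, g+11=r, e+11=p.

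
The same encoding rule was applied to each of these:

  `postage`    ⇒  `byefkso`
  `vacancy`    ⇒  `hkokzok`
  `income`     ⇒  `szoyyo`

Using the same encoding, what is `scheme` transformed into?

The shift depends on letter class: consonant p→b is +12, but vowel o→y is +10. The rule splits by letter class: vowels +10, consonants +12.
Applying it to scheme: s(cons)+12=e, c(cons)+12=o, h(cons)+12=t, e(vowel)+10=o, m(cons)+12=y, e(vowel)+10=o.

eotoyo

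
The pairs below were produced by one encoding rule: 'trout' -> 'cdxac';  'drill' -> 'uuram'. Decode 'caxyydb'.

support

The output letters match the input read backwards, each shifted +9: trout reversed is tuort. Read the word backwards and shift each letter +9.
Decoding caxyydb: shift back: c−9=t, a−9=r, x−9=o, y−9=p, y−9=p, d−9=u, b−9=s → troppus; then reverse → support.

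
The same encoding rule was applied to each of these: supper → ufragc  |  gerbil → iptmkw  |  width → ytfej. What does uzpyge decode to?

Shifts by position in supper: pos 0: s→u (+2), pos 1: u→f (+11), pos 2: p→r (+2), pos 3: p→a (+11) — repeating every 2. The shifts repeat in a cycle of length 2: positions 0,1,… shift by +2, +11, then the pattern repeats.
Undoing it on uzpyge: u−2=s, z−11=o, p−2=n, y−11=n, g−2=e, e−11=t.

sonnet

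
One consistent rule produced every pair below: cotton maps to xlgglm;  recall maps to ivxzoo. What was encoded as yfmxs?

Each letter is replaced by its mirror in the alphabet: a↔z, b↔y, c↔x, and so on (the Atbash cipher).
Undoing it on yfmxs: y↔b, f↔u, m↔n, x↔c, s↔h.

bunch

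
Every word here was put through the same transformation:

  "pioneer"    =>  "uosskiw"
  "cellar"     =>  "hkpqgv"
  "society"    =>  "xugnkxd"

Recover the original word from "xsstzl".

smooth

A repeating key of period 3 is used — shifts +5, +6, +4 over and over.
Decoding xsstzl: x−5=s, s−6=m, s−4=o, t−5=o, z−6=t, l−4=h.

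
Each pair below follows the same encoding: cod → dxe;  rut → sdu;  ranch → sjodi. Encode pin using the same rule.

The shift depends on letter class: consonant c→d is +1, but vowel o→x is +9. Two shifts are in play — +9 for a/e/i/o/u, +1 for every other letter.
Applying it to pin: p(cons)+1=q, i(vowel)+9=r, n(cons)+1=o.

qro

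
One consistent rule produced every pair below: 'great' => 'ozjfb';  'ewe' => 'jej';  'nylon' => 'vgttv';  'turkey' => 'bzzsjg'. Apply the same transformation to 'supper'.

Vowels shift forward by 5 and consonants shift forward by 8.
For supper: s(cons)+8=a, u(vowel)+5=z, p(cons)+8=x, p(cons)+8=x, e(vowel)+5=j, r(cons)+8=z.

azxxjz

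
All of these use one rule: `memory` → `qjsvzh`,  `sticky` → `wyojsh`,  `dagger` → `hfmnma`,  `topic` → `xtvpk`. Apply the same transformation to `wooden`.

atukmw

Letter i (0-indexed) is shifted by i+4, so successive shifts are 4, 5, 6, ….
On wooden: w+4=a, o+5=t, o+6=u, d+7=k, e+8=m, n+9=w.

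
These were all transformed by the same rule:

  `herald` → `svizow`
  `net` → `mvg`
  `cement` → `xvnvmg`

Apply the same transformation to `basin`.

Each pair mirrors across the alphabet (h↔s, e↔v, r↔i): positions sum to 25. Each letter is replaced by its mirror in the alphabet: a↔z, b↔y, c↔x, and so on (the Atbash cipher).
Applying it to basin: b↔y, a↔z, s↔h, i↔r, n↔m.

yzhrm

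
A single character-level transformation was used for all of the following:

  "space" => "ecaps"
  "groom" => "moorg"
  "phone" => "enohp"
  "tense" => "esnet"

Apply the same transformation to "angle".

The output letters match the input read backwards: space reversed is ecaps. The word is simply reversed.
On angle: reverse → elgna.

elgna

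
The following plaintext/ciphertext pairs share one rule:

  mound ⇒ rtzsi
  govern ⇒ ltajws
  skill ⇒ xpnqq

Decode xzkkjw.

suffer

Every letter moves 5 places later in the alphabet, wrapping around z→a.
Decoding xzkkjw: x−5=s, z−5=u, k−5=f, k−5=f, j−5=e, w−5=r.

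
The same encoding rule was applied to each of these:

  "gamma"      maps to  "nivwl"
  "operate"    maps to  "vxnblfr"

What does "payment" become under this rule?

The shift increases by 1 at each position, starting from +7: 7, 8, 9, ….
Applying it to payment: p+7=w, a+8=i, y+9=h, m+10=w, e+11=p, n+12=z, t+13=g.

wihwpzg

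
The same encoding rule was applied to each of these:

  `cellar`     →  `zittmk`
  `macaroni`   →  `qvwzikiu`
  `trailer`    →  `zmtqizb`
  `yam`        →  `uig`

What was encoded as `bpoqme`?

The output letters match the input read backwards, each shifted +8: cellar reversed is rallec. Two steps: reverse the string, then apply a Caesar shift of +8.
Decoding bpoqme: shift back: b−8=t, p−8=h, o−8=g, q−8=i, m−8=e, e−8=w → thgiew; then reverse → weight.

weight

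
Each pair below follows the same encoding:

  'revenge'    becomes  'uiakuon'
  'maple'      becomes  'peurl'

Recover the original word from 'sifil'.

In revenge: r→u is +3, e→i is +4, v→a is +5, e→k is +6 — the shift increases by 1 each position. Each letter shifts forward by (position + 3), i.e. 3, 4, 5, … — the shift grows by one for each successive letter.
Undoing it on sifil: s−3=p, i−4=e, f−5=a, i−6=c, l−7=e.

peace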